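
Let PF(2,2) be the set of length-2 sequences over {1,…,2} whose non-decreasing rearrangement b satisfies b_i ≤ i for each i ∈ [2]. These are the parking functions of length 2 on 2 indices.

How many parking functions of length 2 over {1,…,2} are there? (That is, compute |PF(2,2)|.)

#PF = (3−2)·3^(2−1) = 1·3 = 3 [KW]
Check (2,1) → sorted (1,2): b_i ≤ i ∀i, a PF.

3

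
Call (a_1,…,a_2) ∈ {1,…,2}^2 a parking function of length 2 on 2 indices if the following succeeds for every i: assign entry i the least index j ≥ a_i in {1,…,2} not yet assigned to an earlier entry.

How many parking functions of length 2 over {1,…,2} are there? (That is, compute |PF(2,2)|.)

3

#PF = (3−2)·3^(2−1) = 1×3 = 3 (Pollak)
One tuple (2,1) → sorted (1,2): b_i ≤ i ∀i, a PF.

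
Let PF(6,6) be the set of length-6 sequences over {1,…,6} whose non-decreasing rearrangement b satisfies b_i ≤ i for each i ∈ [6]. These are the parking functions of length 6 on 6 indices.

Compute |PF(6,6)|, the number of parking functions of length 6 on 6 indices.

16807

|PF(6,6)| = (6−6+1)·(6+1)^(6−1) = 1 · 16807 = 16807
Example (3,2,5,3,5,1) → sorted (1,2,3,3,5,5): b_i ≤ i ∀i, a PF.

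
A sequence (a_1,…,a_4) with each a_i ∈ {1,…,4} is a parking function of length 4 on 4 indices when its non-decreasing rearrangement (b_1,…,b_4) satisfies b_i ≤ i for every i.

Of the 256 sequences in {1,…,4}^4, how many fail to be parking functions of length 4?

|PF| = (5−4)·5^(4−1) = 1×125 = 125 (Konheim–Weiss)
Check (3,3,3,3) → sorted (3,3,3,3): b_1=3>1, not a PF.
4^4 − 125 = 256 − 125 = 131

131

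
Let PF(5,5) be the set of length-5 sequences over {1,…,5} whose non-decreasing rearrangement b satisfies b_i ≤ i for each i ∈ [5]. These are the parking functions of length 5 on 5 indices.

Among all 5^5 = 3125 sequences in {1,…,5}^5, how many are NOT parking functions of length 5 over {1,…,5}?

1829

#PF = (6−5)·6^(5−1) = 1×1296 = 1296
One tuple (2,4,4,4,3) → sorted (2,3,4,4,4): b_1=2>1, not a PF.
Total 3125; non-PF = 3125−1296 = 1829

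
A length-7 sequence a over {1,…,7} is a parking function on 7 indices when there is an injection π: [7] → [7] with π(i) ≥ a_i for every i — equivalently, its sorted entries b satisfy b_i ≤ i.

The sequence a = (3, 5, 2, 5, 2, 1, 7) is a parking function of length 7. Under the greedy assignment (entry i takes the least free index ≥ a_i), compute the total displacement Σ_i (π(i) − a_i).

Σπ = 7·8/2 = 28 (π permutes [7]); Σa = 3+5+2+5+2+1+7 = 25; disp = 28−25 = 3.

3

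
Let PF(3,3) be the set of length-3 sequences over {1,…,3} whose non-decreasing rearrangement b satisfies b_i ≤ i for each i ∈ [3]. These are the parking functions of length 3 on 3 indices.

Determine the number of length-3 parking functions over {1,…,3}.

16

#PF = (3−3+1)·(3+1)^(3−1) = 1×16 = 16 (Konheim–Weiss)
One tuple (3,2,1) → sorted (1,2,3): b_i ≤ i ∀i, a PF.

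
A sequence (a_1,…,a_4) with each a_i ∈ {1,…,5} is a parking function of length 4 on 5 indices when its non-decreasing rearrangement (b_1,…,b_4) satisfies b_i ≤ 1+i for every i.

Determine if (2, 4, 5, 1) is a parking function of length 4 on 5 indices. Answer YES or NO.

Rearranged: b = (1, 2, 4, 5).
  b_1=1 ≤ 2
  b_2=2 ≤ 3
  b_3=4 ≤ 4
  b_4=5 ≤ 5
All bounds hold ⇒ YES

YES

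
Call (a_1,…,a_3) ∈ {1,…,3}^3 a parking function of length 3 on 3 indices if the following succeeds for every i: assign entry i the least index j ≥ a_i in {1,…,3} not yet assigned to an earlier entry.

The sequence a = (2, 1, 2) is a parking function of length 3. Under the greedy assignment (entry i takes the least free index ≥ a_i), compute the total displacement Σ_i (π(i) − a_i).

1

Σπ = 6 ({1..3} each once); Σa = 2+1+2 = 5; disp = 6−5 = 1.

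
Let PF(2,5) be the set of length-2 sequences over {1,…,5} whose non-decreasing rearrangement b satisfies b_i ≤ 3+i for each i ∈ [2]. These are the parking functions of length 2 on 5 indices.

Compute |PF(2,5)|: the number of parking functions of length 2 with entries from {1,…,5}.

|PF| = (5−2+1)·(5+1)^(2−1) = 4 · 6 = 24 (Konheim–Weiss)
Check (4,5) → sorted (4,5): b_i ≤ 3+i ∀i, a PF.

24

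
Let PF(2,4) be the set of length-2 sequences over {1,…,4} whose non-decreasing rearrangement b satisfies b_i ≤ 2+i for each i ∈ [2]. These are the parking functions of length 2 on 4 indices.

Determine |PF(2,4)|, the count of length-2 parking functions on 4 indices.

15

#PF = 3·5^1 = 3·5 = 15
Check (3,1) → sorted (1,3): b_i ≤ 2+i ∀i, a PF.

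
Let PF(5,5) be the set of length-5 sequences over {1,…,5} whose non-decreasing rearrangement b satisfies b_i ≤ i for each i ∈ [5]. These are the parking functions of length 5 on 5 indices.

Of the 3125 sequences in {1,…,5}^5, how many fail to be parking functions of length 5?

1829

|PF| = (6−5)·6^(5−1) = 1·1296 = 1296 (Konheim–Weiss)
Check (3,3,5,2,5) → sorted (2,3,3,5,5): b_1=2>1, not a PF.
5^5 − 1296 = 3125 − 1296 = 1829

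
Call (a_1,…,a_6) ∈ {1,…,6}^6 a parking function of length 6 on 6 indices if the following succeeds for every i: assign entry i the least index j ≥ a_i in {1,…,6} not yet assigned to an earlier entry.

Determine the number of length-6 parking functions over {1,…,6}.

16807

|PF| = (7−6)·7^(6−1) = 1 · 16807 = 16807 (Konheim–Weiss)
One tuple (1,5,5,2,2,1) → sorted (1,1,2,2,5,5): b_i ≤ i ∀i, a PF.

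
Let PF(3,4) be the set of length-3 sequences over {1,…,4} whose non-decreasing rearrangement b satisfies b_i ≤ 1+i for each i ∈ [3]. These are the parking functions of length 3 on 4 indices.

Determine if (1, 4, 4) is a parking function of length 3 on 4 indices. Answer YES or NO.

Rearranged: b = (1, 4, 4).
  b_1=1 ≤ 2
  b_2=4 > 3
  fails at i=2 ⇒ NO

NO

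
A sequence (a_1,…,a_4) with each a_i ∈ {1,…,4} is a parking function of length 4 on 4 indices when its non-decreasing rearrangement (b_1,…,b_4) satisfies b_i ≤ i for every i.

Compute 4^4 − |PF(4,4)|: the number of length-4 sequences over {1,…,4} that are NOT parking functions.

|PF| = (4+1−4)·(4+1)^{4−1} = 1·125 = 125 (Konheim–Weiss)
One tuple (4,4,4,3) → sorted (3,4,4,4): b_1=3>1, not a PF.
So 256 − 125 = 131 fail.

131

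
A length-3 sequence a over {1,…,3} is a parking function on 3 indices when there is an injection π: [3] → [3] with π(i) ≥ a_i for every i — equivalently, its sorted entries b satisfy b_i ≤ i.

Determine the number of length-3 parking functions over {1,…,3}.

16

|PF(3,3)| = (3+1−3)·(3+1)^{3−1} = 1 · 16 = 16 [KW]
Example (3,1,1) → sorted (1,1,3): b_i ≤ i ∀i, a PF.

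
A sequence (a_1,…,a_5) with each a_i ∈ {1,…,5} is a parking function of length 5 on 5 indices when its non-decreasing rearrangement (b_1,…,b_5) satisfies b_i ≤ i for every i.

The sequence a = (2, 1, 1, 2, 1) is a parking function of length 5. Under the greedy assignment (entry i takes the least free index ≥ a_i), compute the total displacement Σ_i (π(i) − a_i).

Σπ(i) = 1+…+5 = 15; Σa = 2+1+1+2+1 = 7; disp = 15−7 = 8.

8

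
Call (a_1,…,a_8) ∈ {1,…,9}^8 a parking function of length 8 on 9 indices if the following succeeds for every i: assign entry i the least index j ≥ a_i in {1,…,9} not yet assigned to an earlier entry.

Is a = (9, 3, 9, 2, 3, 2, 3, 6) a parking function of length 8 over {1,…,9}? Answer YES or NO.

NO

Rearranged: b = (2, 2, 3, 3, 3, 6, 9, 9).
  b_1=2 ≤ 2
  b_2=2 ≤ 3
  b_3=3 ≤ 4
  b_4=3 ≤ 5
  b_5=3 ≤ 6
  b_6=6 ≤ 7
  b_7=9 > 8
  fails at i=7 ⇒ NO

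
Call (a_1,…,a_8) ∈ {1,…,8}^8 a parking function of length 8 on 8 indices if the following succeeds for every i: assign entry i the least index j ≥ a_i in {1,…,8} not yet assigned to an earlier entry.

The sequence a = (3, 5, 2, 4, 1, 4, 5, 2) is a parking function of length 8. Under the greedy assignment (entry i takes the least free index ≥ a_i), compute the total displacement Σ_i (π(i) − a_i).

Σπ = 8·9/2 = 36 (π permutes [8]); Σa = 3+5+2+4+1+4+5+2 = 26; disp = 36−26 = 10.

10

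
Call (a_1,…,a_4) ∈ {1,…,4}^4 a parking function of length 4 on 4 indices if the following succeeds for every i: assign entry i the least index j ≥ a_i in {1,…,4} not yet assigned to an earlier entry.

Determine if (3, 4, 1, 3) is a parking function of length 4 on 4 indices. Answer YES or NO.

Order a: b = (1, 3, 3, 4).
  b_1=1 ≤ 1
  b_2=3 > 2
  fails at i=2 ⇒ NO

NO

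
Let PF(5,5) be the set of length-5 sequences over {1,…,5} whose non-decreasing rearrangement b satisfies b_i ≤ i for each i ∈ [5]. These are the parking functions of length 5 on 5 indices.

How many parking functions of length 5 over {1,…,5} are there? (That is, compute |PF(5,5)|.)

|PF| = (5+1−5)·(5+1)^{5−1} = 1·1296 = 1296 [KW]
One tuple (1,5,2,3,4) → sorted (1,2,3,4,5): b_i ≤ i ∀i, a PF.

1296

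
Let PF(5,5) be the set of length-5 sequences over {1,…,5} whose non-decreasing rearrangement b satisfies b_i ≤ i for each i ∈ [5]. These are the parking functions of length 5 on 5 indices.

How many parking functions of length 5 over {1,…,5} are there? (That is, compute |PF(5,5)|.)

|PF| = (5−5+1)·(5+1)^(5−1) = 1·1296 = 1296
One tuple (5,4,1,1,1) → sorted (1,1,1,4,5): b_i ≤ i ∀i, a PF.

1296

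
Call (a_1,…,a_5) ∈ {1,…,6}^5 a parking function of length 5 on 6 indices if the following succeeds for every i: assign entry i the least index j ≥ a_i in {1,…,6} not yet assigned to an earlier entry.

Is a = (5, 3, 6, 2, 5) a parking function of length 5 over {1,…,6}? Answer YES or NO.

NO

Sorted: b = (2, 3, 5, 5, 6).
  b_1=2 ≤ 2
  b_2=3 ≤ 3
  b_3=5 > 4
  fails at i=3 ⇒ NO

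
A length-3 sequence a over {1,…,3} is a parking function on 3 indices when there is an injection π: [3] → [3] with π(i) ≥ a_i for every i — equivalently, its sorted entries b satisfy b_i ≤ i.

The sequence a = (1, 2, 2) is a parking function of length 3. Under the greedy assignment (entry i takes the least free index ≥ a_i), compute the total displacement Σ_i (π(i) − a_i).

1

Σπ = 3·4/2 = 6 (π permutes [3]); Σa = 1+2+2 = 5; disp = 6−5 = 1.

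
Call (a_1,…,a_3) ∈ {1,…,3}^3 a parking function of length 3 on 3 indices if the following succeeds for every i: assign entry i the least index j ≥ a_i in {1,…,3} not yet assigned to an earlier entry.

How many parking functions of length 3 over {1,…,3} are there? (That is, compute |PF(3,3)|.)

|PF(3,3)| = 1·4^2 = 1 · 16 = 16 (Pollak)
Example (2,1,1) → sorted (1,1,2): b_i ≤ i ∀i, a PF.

16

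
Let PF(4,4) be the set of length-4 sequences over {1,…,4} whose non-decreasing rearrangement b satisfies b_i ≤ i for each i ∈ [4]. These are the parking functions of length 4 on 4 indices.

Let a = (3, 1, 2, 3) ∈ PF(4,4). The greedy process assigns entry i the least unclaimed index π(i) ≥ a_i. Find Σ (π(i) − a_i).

1

Σπ = 4·5/2 = 10 (π permutes [4]); Σa = 3+1+2+3 = 9; disp = 10−9 = 1.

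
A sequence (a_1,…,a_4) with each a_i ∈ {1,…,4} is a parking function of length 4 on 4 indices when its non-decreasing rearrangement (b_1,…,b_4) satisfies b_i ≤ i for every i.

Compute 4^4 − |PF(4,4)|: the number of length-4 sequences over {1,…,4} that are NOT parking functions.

Count = (4−4+1)·(4+1)^(4−1) = 1 · 125 = 125 (Pollak)
E.g. (2,2,2,4) → sorted (2,2,2,4): b_1=2>1, not a PF.
Total 256; non-PF = 256−125 = 131

131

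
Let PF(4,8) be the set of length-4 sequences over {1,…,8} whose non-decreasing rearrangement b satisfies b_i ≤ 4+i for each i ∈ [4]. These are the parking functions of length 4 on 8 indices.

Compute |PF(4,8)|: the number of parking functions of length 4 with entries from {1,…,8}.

3645

#PF = (8−4+1)·(8+1)^(4−1) = 5×729 = 3645 [KW]
Check (4,7,8,2) → sorted (2,4,7,8): b_i ≤ 4+i ∀i, a PF.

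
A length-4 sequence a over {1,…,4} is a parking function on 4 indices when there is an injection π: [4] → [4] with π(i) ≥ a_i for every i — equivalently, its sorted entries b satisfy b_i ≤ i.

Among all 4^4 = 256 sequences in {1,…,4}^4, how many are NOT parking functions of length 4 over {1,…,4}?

|PF| = (4+1−4)·(4+1)^{4−1} = 1·125 = 125 [KW]
E.g. (3,4,3,3) → sorted (3,3,3,4): b_1=3>1, not a PF.
4^4 − 125 = 256 − 125 = 131

131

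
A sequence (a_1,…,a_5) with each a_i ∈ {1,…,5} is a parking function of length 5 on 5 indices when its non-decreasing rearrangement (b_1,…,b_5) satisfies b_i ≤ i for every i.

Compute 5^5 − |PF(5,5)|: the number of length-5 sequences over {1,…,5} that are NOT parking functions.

1829

#PF = 1·6^4 = 1×1296 = 1296 [KW]
E.g. (2,2,3,3,5) → sorted (2,2,3,3,5): b_1=2>1, not a PF.
So 3125 − 1296 = 1829 fail.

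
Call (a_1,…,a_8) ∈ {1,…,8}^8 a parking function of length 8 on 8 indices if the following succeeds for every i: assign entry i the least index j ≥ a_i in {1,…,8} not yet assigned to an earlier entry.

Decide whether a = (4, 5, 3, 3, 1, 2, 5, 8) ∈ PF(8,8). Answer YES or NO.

YES

Order a: b = (1, 2, 3, 3, 4, 5, 5, 8).
  b_1=1 ≤ 1
  b_2=2 ≤ 2
  b_3=3 ≤ 3
  b_4=3 ≤ 4
  b_5=4 ≤ 5
  b_6=5 ≤ 6
  b_7=5 ≤ 7
  b_8=8 ≤ 8
All bounds hold ⇒ YES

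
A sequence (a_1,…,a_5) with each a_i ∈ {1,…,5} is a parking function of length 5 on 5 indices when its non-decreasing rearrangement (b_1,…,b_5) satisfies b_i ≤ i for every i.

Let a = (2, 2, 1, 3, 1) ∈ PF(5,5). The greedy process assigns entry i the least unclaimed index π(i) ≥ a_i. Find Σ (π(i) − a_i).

Σπ = 15 ({1..5} each once); Σa = 2+2+1+3+1 = 9; disp = 15−9 = 6.

6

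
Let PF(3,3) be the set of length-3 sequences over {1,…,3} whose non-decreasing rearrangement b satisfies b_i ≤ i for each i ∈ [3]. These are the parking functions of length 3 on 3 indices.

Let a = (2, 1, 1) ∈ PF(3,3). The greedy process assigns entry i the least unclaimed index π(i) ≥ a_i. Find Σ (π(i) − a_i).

2

Σπ(i) = 1+…+3 = 6; Σa = 2+1+1 = 4; disp = 6−4 = 2.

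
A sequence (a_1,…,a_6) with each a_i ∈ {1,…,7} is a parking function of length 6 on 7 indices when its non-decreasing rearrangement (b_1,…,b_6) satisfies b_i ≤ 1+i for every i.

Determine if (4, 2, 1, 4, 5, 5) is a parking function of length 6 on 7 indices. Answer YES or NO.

Rearranged: b = (1, 2, 4, 4, 5, 5).
  b_1=1 ≤ 2
  b_2=2 ≤ 3
  b_3=4 ≤ 4
  b_4=4 ≤ 5
  b_5=5 ≤ 6
  b_6=5 ≤ 7
All bounds hold ⇒ YES

YES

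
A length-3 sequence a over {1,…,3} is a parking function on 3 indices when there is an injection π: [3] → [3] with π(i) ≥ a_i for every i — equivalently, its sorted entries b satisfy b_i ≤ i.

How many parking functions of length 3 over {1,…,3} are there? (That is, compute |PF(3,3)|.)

Count = (3−3+1)·(3+1)^(3−1) = 1·16 = 16 (Konheim–Weiss)
One tuple (1,1,3) → sorted (1,1,3): b_i ≤ i ∀i, a PF.

16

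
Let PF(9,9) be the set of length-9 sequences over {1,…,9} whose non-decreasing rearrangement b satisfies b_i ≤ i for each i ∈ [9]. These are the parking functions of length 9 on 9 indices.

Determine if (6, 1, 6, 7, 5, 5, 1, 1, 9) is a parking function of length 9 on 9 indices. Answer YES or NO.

NO

Order a: b = (1, 1, 1, 5, 5, 6, 6, 7, 9).
  b_1=1 ≤ 1
  b_2=1 ≤ 2
  b_3=1 ≤ 3
  b_4=5 > 4
  fails at i=4 ⇒ NO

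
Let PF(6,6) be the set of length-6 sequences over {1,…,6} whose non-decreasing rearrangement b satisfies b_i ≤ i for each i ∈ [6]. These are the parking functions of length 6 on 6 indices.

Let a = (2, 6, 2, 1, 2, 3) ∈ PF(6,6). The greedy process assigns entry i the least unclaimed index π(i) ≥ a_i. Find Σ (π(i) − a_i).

5

Σπ(i) = 1+…+6 = 21; Σa = 2+6+2+1+2+3 = 16; disp = 21−16 = 5.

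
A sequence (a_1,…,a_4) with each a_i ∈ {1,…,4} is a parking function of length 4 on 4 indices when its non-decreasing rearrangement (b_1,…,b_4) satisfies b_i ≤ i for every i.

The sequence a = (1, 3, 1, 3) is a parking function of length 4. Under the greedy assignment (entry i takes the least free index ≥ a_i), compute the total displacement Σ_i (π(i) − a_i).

2

Σπ = 4·5/2 = 10 (π permutes [4]); Σa = 1+3+1+3 = 8; disp = 10−8 = 2.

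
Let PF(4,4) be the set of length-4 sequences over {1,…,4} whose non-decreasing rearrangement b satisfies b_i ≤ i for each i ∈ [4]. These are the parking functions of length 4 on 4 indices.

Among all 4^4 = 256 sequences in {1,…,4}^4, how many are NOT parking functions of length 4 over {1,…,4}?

|PF| = (5−4)·5^(4−1) = 1·125 = 125 (Pollak)
One tuple (4,3,4,2) → sorted (2,3,4,4): b_1=2>1, not a PF.
So 256 − 125 = 131 fail.

131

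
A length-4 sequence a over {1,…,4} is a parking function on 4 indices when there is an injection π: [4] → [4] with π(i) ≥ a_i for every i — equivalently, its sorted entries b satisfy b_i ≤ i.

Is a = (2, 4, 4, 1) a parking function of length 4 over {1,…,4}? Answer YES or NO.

Rearranged: b = (1, 2, 4, 4).
  b_1=1 ≤ 1
  b_2=2 ≤ 2
  b_3=4 > 3
  fails at i=3 ⇒ NO

NO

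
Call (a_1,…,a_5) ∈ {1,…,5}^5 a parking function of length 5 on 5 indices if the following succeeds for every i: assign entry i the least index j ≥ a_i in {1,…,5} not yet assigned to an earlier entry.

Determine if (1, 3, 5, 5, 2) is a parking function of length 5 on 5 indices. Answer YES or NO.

NO

Rearranged: b = (1, 2, 3, 5, 5).
  b_1=1 ≤ 1
  b_2=2 ≤ 2
  b_3=3 ≤ 3
  b_4=5 > 4
  fails at i=4 ⇒ NO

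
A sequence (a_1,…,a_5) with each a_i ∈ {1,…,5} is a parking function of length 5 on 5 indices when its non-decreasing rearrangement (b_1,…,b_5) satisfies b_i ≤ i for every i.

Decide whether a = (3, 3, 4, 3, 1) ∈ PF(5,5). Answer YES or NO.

Order a: b = (1, 3, 3, 3, 4).
  b_1=1 ≤ 1
  b_2=3 > 2
  fails at i=2 ⇒ NO

NO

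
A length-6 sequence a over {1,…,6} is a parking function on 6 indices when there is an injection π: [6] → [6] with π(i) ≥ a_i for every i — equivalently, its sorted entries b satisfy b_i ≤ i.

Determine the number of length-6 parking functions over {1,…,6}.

16807

|PF| = (6−6+1)·(6+1)^(6−1) = 1×16807 = 16807 [KW]
Check (3,1,1,3,1,2) → sorted (1,1,1,2,3,3): b_i ≤ i ∀i, a PF.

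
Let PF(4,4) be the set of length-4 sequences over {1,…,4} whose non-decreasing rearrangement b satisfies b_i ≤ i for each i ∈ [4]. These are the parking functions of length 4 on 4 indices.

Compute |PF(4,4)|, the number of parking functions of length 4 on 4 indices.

Count = (5−4)·5^(4−1) = 1 · 125 = 125
Example (3,2,1,1) → sorted (1,1,2,3): b_i ≤ i ∀i, a PF.

125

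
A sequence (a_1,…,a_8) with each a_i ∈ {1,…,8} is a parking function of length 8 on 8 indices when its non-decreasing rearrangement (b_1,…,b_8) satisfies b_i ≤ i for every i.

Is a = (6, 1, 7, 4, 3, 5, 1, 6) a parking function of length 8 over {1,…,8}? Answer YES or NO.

Order a: b = (1, 1, 3, 4, 5, 6, 6, 7).
  b_1=1 ≤ 1
  b_2=1 ≤ 2
  b_3=3 ≤ 3
  b_4=4 ≤ 4
  b_5=5 ≤ 5
  b_6=6 ≤ 6
  b_7=6 ≤ 7
  b_8=7 ≤ 8
All bounds hold ⇒ YES

YES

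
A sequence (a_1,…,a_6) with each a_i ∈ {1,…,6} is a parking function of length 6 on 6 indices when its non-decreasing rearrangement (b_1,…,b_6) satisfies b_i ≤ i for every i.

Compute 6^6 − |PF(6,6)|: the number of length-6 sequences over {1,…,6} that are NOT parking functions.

29849

Count = (6−6+1)·(6+1)^(6−1) = 1 · 16807 = 16807 (Pollak)
One tuple (5,5,5,6,4,2) → sorted (2,4,5,5,5,6): b_1=2>1, not a PF.
6^6 − 16807 = 46656 − 16807 = 29849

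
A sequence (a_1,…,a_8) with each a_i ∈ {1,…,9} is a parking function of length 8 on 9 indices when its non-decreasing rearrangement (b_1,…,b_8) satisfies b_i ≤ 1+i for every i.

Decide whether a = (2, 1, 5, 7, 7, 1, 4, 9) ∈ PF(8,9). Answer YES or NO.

Order a: b = (1, 1, 2, 4, 5, 7, 7, 9).
  b_1=1 ≤ 2
  b_2=1 ≤ 3
  b_3=2 ≤ 4
  b_4=4 ≤ 5
  b_5=5 ≤ 6
  b_6=7 ≤ 7
  b_7=7 ≤ 8
  b_8=9 ≤ 9
All bounds hold ⇒ YES

YES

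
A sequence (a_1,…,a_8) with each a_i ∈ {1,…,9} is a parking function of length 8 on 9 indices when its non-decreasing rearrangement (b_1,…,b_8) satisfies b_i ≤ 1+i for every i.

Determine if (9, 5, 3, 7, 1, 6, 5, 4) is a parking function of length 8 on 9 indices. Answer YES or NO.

Rearranged: b = (1, 3, 4, 5, 5, 6, 7, 9).
  b_1=1 ≤ 2
  b_2=3 ≤ 3
  b_3=4 ≤ 4
  b_4=5 ≤ 5
  b_5=5 ≤ 6
  b_6=6 ≤ 7
  b_7=7 ≤ 8
  b_8=9 ≤ 9
All bounds hold ⇒ YES

YES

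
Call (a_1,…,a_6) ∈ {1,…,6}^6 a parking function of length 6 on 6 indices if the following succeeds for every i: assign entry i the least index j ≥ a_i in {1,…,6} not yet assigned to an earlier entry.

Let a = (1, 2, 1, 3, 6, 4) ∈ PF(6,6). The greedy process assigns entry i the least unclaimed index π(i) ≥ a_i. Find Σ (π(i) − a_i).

4

Σπ = 21 ({1..6} each once); Σa = 1+2+1+3+6+4 = 17; disp = 21−17 = 4.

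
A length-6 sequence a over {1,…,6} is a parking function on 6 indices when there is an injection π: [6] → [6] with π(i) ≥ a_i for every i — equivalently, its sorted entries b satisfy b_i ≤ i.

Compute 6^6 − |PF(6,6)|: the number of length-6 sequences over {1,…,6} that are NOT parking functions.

#PF = (7−6)·7^(6−1) = 1 · 16807 = 16807
One tuple (4,5,3,3,2,3) → sorted (2,3,3,3,4,5): b_1=2>1, not a PF.
So 46656 − 16807 = 29849 fail.

29849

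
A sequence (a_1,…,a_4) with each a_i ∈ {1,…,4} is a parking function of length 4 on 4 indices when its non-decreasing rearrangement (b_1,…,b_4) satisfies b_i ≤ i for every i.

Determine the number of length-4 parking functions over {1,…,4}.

125

|PF| = (4−4+1)·(4+1)^(4−1) = 1·125 = 125 (Konheim–Weiss)
Example (2,2,1,1) → sorted (1,1,2,2): b_i ≤ i ∀i, a PF.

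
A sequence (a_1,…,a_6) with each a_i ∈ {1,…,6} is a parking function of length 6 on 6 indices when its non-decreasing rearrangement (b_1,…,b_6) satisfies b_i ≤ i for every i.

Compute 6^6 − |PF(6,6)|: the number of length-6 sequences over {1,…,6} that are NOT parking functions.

Count = (6+1−6)·(6+1)^{6−1} = 1·16807 = 16807 (Konheim–Weiss)
Check (5,4,5,6,6,3) → sorted (3,4,5,5,6,6): b_1=3>1, not a PF.
6^6 − 16807 = 46656 − 16807 = 29849

29849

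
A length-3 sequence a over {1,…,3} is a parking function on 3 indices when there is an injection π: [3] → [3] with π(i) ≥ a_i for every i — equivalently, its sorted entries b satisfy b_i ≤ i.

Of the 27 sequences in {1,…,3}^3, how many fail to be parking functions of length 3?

11

Count = 1·4^2 = 1×16 = 16 (Pollak)
Example (2,3,3) → sorted (2,3,3): b_1=2>1, not a PF.
Total 27; non-PF = 27−16 = 11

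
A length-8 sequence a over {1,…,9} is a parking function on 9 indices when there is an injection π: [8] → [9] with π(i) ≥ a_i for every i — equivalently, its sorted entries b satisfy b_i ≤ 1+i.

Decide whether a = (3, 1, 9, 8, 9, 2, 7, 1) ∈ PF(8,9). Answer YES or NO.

Order a: b = (1, 1, 2, 3, 7, 8, 9, 9).
  b_1=1 ≤ 2
  b_2=1 ≤ 3
  b_3=2 ≤ 4
  b_4=3 ≤ 5
  b_5=7 > 6
  fails at i=5 ⇒ NO

NO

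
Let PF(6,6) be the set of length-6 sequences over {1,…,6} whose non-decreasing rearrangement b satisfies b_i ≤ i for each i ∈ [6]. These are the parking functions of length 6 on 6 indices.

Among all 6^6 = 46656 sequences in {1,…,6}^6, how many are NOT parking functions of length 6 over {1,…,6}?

29849

#PF = 1·7^5 = 1×16807 = 16807
Check (4,2,6,4,6,5) → sorted (2,4,4,5,6,6): b_1=2>1, not a PF.
6^6 − 16807 = 46656 − 16807 = 29849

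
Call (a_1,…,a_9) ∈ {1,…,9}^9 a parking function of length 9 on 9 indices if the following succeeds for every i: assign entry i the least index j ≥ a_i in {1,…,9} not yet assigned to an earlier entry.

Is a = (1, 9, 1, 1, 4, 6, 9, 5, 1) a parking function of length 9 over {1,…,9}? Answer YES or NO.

NO

Sorted: b = (1, 1, 1, 1, 4, 5, 6, 9, 9).
  b_1=1 ≤ 1
  b_2=1 ≤ 2
  b_3=1 ≤ 3
  b_4=1 ≤ 4
  b_5=4 ≤ 5
  b_6=5 ≤ 6
  b_7=6 ≤ 7
  b_8=9 > 8
  fails at i=8 ⇒ NO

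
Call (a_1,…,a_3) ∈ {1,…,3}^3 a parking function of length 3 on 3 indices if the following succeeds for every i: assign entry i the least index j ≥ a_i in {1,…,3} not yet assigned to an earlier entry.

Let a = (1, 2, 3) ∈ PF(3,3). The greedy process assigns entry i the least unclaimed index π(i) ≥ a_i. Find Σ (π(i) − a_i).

Σπ = 3·4/2 = 6 (π permutes [3]); Σa = 1+2+3 = 6; disp = 6−6 = 0.

0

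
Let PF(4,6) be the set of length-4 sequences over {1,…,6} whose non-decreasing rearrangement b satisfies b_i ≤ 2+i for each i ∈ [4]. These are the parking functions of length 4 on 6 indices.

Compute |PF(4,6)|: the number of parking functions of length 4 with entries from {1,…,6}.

Count = 3·7^3 = 3·343 = 1029
E.g. (2,4,1,6) → sorted (1,2,4,6): b_i ≤ 2+i ∀i, a PF.

1029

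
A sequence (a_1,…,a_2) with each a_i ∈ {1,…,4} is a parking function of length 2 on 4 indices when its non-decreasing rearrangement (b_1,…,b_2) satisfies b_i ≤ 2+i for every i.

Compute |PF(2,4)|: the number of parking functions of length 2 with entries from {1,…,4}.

Count = (5−2)·5^(2−1) = 3×5 = 15 (Konheim–Weiss)
Example (1,4) → sorted (1,4): b_i ≤ 2+i ∀i, a PF.

15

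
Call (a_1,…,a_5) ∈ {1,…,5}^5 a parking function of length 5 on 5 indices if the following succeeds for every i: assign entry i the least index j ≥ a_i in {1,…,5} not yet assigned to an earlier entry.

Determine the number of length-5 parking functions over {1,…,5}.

1296

Count = 1·6^4 = 1 · 1296 = 1296 [KW]
One tuple (2,4,3,4,1) → sorted (1,2,3,4,4): b_i ≤ i ∀i, a PF.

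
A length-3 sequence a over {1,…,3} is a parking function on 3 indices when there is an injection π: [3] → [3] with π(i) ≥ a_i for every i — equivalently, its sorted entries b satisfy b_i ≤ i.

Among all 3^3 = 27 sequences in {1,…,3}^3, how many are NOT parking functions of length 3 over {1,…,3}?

#PF = 1·4^2 = 1 · 16 = 16
E.g. (2,2,3) → sorted (2,2,3): b_1=2>1, not a PF.
Total 27; non-PF = 27−16 = 11

11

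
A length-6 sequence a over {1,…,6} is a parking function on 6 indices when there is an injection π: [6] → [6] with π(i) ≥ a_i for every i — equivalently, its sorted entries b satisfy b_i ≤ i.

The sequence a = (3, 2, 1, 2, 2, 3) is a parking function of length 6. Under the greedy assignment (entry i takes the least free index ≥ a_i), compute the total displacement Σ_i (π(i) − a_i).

Σπ(i) = 1+…+6 = 21; Σa = 3+2+1+2+2+3 = 13; disp = 21−13 = 8.

8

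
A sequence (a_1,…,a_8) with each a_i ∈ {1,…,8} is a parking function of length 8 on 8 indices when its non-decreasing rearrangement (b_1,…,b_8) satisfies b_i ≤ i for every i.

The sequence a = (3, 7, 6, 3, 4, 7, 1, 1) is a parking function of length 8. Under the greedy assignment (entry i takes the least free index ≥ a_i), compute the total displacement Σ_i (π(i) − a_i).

4

Σπ = 8·9/2 = 36 (π permutes [8]); Σa = 3+7+6+3+4+7+1+1 = 32; disp = 36−32 = 4.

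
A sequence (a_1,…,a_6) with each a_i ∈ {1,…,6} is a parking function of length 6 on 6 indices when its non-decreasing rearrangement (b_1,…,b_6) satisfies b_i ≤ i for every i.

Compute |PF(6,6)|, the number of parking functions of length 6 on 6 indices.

16807

#PF = 1·7^5 = 1×16807 = 16807 [KW]
E.g. (2,3,1,5,5,1) → sorted (1,1,2,3,5,5): b_i ≤ i ∀i, a PF.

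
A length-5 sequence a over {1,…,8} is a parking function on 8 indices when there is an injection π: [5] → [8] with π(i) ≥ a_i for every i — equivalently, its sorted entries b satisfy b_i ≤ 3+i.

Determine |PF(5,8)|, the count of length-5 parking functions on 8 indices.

Count = (8+1−5)·(8+1)^{5−1} = 4·6561 = 26244 (Konheim–Weiss)
Check (1,1,8,7,6) → sorted (1,1,6,7,8): b_i ≤ 3+i ∀i, a PF.

26244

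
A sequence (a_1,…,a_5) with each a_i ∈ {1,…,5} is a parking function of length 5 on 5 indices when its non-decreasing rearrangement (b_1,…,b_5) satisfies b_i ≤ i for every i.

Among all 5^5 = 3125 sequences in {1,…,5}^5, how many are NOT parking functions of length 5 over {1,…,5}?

|PF| = (5−5+1)·(5+1)^(5−1) = 1·1296 = 1296 (Pollak)
One tuple (4,3,2,5,5) → sorted (2,3,4,5,5): b_1=2>1, not a PF.
Total 3125; non-PF = 3125−1296 = 1829

1829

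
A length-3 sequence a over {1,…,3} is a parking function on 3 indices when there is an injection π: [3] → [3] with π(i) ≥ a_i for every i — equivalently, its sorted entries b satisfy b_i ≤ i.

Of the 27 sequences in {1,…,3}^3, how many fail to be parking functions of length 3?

|PF| = (3+1−3)·(3+1)^{3−1} = 1·16 = 16 (Pollak)
Check (2,3,3) → sorted (2,3,3): b_1=2>1, not a PF.
Total 27; non-PF = 27−16 = 11

11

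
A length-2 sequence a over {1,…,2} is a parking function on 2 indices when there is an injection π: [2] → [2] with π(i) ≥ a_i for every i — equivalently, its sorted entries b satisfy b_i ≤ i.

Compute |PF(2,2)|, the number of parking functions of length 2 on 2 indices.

3

|PF| = 1·3^1 = 1·3 = 3
E.g. (1,1) → sorted (1,1): b_i ≤ i ∀i, a PF.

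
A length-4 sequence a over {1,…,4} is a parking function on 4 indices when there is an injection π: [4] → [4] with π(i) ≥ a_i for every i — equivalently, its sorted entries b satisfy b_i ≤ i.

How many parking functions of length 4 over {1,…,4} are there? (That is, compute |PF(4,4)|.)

|PF| = 1·5^3 = 1 · 125 = 125 [KW]
Example (3,1,1,4) → sorted (1,1,3,4): b_i ≤ i ∀i, a PF.

125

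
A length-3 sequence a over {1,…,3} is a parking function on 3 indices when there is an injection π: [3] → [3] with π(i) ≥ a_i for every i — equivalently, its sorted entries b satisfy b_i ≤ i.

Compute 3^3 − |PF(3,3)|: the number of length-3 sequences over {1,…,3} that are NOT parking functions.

#PF = (3−3+1)·(3+1)^(3−1) = 1·16 = 16 (Pollak)
E.g. (2,3,2) → sorted (2,2,3): b_1=2>1, not a PF.
3^3 − 16 = 27 − 16 = 11

11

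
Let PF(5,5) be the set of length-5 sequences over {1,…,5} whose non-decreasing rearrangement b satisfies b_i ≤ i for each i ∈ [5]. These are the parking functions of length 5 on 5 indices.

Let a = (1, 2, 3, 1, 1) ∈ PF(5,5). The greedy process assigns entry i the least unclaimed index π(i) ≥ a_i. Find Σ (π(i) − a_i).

Σπ = 15 ({1..5} each once); Σa = 1+2+3+1+1 = 8; disp = 15−8 = 7.

7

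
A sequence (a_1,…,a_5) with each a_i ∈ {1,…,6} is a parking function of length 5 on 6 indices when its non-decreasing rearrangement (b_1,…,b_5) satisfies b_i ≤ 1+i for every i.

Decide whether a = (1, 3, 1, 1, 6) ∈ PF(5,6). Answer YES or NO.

YES

Rearranged: b = (1, 1, 1, 3, 6).
  b_1=1 ≤ 2
  b_2=1 ≤ 3
  b_3=1 ≤ 4
  b_4=3 ≤ 5
  b_5=6 ≤ 6
All bounds hold ⇒ YES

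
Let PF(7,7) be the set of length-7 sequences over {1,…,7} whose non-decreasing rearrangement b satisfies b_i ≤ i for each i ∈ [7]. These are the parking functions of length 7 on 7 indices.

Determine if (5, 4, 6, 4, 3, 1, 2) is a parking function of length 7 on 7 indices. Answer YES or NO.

YES

Rearranged: b = (1, 2, 3, 4, 4, 5, 6).
  b_1=1 ≤ 1
  b_2=2 ≤ 2
  b_3=3 ≤ 3
  b_4=4 ≤ 4
  b_5=4 ≤ 5
  b_6=5 ≤ 6
  b_7=6 ≤ 7
All bounds hold ⇒ YES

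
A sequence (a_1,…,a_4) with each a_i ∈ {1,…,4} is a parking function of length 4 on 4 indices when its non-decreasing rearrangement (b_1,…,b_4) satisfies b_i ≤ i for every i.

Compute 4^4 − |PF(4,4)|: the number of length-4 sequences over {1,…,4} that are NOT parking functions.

131

#PF = (4−4+1)·(4+1)^(4−1) = 1×125 = 125 (Konheim–Weiss)
Example (4,3,3,3) → sorted (3,3,3,4): b_1=3>1, not a PF.
4^4 − 125 = 256 − 125 = 131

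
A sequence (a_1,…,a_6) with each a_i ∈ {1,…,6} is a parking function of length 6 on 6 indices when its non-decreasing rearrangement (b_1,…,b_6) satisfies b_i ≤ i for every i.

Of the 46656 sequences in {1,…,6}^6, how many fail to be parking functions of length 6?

Count = (6−6+1)·(6+1)^(6−1) = 1 · 16807 = 16807
One tuple (3,6,6,4,6,2) → sorted (2,3,4,6,6,6): b_1=2>1, not a PF.
6^6 − 16807 = 46656 − 16807 = 29849

29849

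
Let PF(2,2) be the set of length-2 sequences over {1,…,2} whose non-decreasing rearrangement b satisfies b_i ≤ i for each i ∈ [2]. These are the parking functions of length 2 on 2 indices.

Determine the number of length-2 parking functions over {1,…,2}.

|PF(2,2)| = 1·3^1 = 1×3 = 3 (Konheim–Weiss)
Example (1,2) → sorted (1,2): b_i ≤ i ∀i, a PF.

3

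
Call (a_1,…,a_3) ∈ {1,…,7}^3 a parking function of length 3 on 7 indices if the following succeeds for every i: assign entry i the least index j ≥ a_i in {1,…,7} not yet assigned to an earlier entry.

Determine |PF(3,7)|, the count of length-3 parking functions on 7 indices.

320

|PF(3,7)| = 5·8^2 = 5 · 64 = 320 (Pollak)
One tuple (4,2,1) → sorted (1,2,4): b_i ≤ 4+i ∀i, a PF.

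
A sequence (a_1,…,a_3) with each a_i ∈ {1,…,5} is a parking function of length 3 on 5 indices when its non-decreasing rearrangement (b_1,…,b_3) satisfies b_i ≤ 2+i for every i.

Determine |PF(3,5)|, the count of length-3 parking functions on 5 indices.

108

|PF(3,5)| = (5+1−3)·(5+1)^{3−1} = 3 · 36 = 108
E.g. (4,2,2) → sorted (2,2,4): b_i ≤ 2+i ∀i, a PF.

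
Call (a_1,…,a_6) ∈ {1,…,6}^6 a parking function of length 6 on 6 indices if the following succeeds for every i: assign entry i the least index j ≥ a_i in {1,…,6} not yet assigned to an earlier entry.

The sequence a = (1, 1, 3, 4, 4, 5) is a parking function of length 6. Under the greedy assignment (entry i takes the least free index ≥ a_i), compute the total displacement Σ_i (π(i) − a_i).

Σπ(i) = 1+…+6 = 21; Σa = 1+1+3+4+4+5 = 18; disp = 21−18 = 3.

3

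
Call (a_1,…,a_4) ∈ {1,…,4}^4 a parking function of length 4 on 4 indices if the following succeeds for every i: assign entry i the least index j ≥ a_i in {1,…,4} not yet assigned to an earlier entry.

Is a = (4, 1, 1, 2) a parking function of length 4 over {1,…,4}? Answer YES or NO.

YES

Rearranged: b = (1, 1, 2, 4).
  b_1=1 ≤ 1
  b_2=1 ≤ 2
  b_3=2 ≤ 3
  b_4=4 ≤ 4
All bounds hold ⇒ YES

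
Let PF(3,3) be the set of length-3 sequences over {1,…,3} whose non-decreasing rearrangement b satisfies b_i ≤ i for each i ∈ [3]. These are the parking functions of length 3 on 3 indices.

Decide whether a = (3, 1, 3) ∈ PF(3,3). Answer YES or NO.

Sorted: b = (1, 3, 3).
  b_1=1 ≤ 1
  b_2=3 > 2
  fails at i=2 ⇒ NO

NO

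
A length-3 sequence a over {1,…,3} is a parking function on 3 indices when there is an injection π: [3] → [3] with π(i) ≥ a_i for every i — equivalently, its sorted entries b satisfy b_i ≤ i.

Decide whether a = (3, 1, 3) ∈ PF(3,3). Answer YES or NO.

NO

Sorted: b = (1, 3, 3).
  b_1=1 ≤ 1
  b_2=3 > 2
  fails at i=2 ⇒ NO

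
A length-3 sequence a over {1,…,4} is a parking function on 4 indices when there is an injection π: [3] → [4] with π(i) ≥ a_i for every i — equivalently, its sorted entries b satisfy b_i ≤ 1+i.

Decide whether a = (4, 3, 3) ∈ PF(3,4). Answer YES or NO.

NO

Rearranged: b = (3, 3, 4).
  b_1=3 > 2
  fails at i=1 ⇒ NO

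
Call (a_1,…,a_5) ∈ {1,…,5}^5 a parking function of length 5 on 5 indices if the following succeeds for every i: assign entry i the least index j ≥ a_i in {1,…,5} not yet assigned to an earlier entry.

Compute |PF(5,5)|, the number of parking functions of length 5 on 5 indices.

|PF(5,5)| = 1·6^4 = 1 · 1296 = 1296 (Pollak)
One tuple (3,1,3,2,2) → sorted (1,2,2,3,3): b_i ≤ i ∀i, a PF.

1296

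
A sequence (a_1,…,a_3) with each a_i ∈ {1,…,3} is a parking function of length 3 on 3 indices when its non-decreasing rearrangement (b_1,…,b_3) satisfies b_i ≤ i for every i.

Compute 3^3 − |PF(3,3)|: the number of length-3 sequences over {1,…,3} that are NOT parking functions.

11

#PF = (4−3)·4^(3−1) = 1·16 = 16
Check (3,2,2) → sorted (2,2,3): b_1=2>1, not a PF.
3^3 − 16 = 27 − 16 = 11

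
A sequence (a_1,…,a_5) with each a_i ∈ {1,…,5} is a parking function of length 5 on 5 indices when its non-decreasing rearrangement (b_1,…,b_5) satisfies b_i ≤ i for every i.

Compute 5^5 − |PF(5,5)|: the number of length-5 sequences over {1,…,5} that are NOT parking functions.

1829

#PF = (5+1−5)·(5+1)^{5−1} = 1×1296 = 1296 (Pollak)
Check (4,2,5,5,5) → sorted (2,4,5,5,5): b_1=2>1, not a PF.
Total 3125; non-PF = 3125−1296 = 1829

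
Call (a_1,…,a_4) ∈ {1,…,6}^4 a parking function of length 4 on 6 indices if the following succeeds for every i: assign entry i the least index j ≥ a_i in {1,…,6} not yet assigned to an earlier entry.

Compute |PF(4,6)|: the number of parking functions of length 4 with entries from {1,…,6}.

Count = 3·7^3 = 3×343 = 1029 (Pollak)
Example (3,3,1,5) → sorted (1,3,3,5): b_i ≤ 2+i ∀i, a PF.

1029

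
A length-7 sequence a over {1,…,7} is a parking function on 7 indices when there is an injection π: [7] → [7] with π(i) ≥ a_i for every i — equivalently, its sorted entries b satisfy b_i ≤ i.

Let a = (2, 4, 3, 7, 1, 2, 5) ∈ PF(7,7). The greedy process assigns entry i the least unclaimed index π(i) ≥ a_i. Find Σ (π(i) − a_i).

Σπ = 7·8/2 = 28 (π permutes [7]); Σa = 2+4+3+7+1+2+5 = 24; disp = 28−24 = 4.

4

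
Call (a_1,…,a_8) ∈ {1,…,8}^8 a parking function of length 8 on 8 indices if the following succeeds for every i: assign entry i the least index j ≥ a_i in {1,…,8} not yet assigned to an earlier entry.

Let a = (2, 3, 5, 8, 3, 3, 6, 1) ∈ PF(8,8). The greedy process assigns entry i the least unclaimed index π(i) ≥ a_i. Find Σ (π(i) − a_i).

Σπ = 8·9/2 = 36 (π permutes [8]); Σa = 2+3+5+8+3+3+6+1 = 31; disp = 36−31 = 5.

5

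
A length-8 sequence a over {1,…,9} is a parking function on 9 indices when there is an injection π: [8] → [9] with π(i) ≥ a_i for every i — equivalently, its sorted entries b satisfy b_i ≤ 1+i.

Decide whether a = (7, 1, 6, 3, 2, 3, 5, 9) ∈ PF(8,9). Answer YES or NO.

Sorted: b = (1, 2, 3, 3, 5, 6, 7, 9).
  b_1=1 ≤ 2
  b_2=2 ≤ 3
  b_3=3 ≤ 4
  b_4=3 ≤ 5
  b_5=5 ≤ 6
  b_6=6 ≤ 7
  b_7=7 ≤ 8
  b_8=9 ≤ 9
All bounds hold ⇒ YES

YES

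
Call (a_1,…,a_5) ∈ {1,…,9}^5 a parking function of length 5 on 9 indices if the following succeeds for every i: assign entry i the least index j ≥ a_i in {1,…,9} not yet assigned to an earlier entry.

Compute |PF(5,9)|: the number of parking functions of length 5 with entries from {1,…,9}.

50000

|PF| = (9−5+1)·(9+1)^(5−1) = 5·10000 = 50000 [KW]
Example (3,6,7,8,3) → sorted (3,3,6,7,8): b_i ≤ 4+i ∀i, a PF.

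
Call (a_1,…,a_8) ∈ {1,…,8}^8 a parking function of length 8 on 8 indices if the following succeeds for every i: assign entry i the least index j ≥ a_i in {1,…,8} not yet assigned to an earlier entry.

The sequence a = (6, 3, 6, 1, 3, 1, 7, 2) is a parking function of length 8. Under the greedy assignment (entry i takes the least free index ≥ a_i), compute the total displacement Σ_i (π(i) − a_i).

7

Σπ(i) = 1+…+8 = 36; Σa = 6+3+6+1+3+1+7+2 = 29; disp = 36−29 = 7.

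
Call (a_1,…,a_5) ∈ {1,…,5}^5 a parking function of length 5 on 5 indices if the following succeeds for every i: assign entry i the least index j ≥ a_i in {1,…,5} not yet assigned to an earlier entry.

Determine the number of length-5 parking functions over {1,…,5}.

1296

#PF = (5−5+1)·(5+1)^(5−1) = 1×1296 = 1296
Example (5,1,2,1,3) → sorted (1,1,2,3,5): b_i ≤ i ∀i, a PF.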